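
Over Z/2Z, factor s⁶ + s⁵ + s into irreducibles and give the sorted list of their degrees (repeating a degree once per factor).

Write g(s) = s⁶ + s⁵ + s.
Roots in Z/2Z: g(0) = 0 → root; g(1) = 1.
Linear factors from roots: (s).
Complete factorization: g(s) = (s)·(s² + s + 1)·(s³ + s + 1).
Factor degrees with multiplicity: 1 + 2 + 3 = 6.

1, 2, 3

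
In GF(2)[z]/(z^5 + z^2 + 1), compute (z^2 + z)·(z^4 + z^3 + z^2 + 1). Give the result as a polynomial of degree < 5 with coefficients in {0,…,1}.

z^2

Multiply in GF(2)[z]: (z^2 + z)·(z^4 + z^3 + z^2 + 1) = z^6 + z^3 + z^2 + z.
Reduce using z^5 ≡ z^2 + 1 (mod z^5 + z^2 + 1).
Reduced: z^2.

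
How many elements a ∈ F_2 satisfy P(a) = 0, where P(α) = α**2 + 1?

1

Evaluate at each of the 2 elements of F_2:
P(0) = 1; P(1) = 0 → root.
Roots: {1}.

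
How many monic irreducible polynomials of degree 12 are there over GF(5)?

20343700

By the necklace-counting formula, N_5(12) = (1/12) Σ_{d|12} μ(12/d)·5^d.
Divisors of 12: 1, 2, 3, 4, 6, 12; μ(12/d) for each: 0, 1, 0, -1, -1, 1.
Σ = 5^2 − 5^4 − 5^6 + 5^12 = 244124400.
N = 244124400/12 = 20343700.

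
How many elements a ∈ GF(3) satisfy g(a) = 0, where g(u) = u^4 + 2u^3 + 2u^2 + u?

Evaluate at each of the 3 elements of GF(3):
g(0) = 0 → root; g(1) = 0 → root; g(2) = 0 → root.
Roots: {0, 1, 2}.

3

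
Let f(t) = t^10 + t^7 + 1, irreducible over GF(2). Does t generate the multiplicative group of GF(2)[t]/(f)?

Yes

|GF(2^10)^×| = 2^10 − 1 = 1023. Prime factorization: 1023 = 3·11·31.
f is primitive ⇔ t has order 1023 in GF(2)[t]/(f), i.e. t^(1023/q) ≠ 1 for each prime q | 1023.
t^(341) mod f = t^8 + t^7 + t^3 + t^2 + t + 1.
t^(93) mod f = t^7 + t^3 + t^2 + t.
t^(33) mod f = t^9 + t^5 + t^3 + t^2 + t + 1.
None equal 1, so t has full order 1023; f is primitive.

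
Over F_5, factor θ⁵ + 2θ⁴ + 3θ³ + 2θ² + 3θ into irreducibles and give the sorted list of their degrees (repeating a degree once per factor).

1, 2, 2

Write g(θ) = θ⁵ + 2θ⁴ + 3θ³ + 2θ² + 3θ.
Roots in F_5: g(0) = 0 → root; g(1) = 1; g(2) = 2; g(3) = 3; g(4) = 2.
Linear factors from roots: (θ).
Complete factorization: g(θ) = (θ)·(θ² + 3θ + 4)·(θ² + 4θ + 2).
Factor degrees with multiplicity: 1 + 2 + 2 = 5.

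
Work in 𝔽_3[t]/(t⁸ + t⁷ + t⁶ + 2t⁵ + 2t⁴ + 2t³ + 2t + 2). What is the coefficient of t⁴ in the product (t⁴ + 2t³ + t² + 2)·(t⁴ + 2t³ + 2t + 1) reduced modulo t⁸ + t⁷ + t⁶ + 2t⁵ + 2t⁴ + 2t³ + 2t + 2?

Multiply in 𝔽_3[t]: (t⁴ + 2t³ + t² + 2)·(t⁴ + 2t³ + 2t + 1) = t⁸ + t⁷ + 2t⁶ + t⁵ + t⁴ + 2t³ + t² + t + 2.
Reduce using t⁸ ≡ 2t⁷ + 2t⁶ + t⁵ + t⁴ + t³ + t + 1 (mod t⁸ + t⁷ + t⁶ + 2t⁵ + 2t⁴ + 2t³ + 2t + 2).
Reduced: t⁶ + 2t⁵ + 2t⁴ + t² + 2t.

2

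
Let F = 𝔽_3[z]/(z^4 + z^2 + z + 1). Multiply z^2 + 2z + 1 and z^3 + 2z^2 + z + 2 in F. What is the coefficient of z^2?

1

Multiply in 𝔽_3[z]: (z^2 + 2z + 1)·(z^3 + 2z^2 + z + 2) = z^5 + z^4 + 2z + 2.
Reduce using z^4 ≡ 2z^2 + 2z + 2 (mod z^4 + z^2 + z + 1).
Reduced: 2z^3 + z^2 + 1.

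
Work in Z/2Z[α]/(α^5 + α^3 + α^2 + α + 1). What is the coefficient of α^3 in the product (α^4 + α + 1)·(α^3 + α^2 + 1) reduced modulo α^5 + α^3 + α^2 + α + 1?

Multiply in Z/2Z[α]: (α^4 + α + 1)·(α^3 + α^2 + 1) = α^7 + α^6 + α^2 + α + 1.
Reduce using α^5 ≡ α^3 + α^2 + α + 1 (mod α^5 + α^3 + α^2 + α + 1).
Reduced: α^3 + α.

1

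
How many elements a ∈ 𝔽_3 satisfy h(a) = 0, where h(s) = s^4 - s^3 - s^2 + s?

3

Evaluate at each of the 3 elements of 𝔽_3:
h(0) = 0 → root; h(1) = 0 → root; h(2) = 0 → root.
Roots: {0, 1, 2}.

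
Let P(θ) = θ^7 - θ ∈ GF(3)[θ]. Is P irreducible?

No

Check for roots in GF(3): P(0) = 0 → root; P(1) = 0 → root; P(2) = 0 → root.
P(0) = 0, so (θ) divides P(θ); P is reducible.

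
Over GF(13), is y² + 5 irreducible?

Yes

Write P(y) = y² + 5.
Check each element of GF(13) for a root: P(0)=5, P(1)=6, P(2)=9, P(3)=1, P(4)=8, P(5)=4, P(6)=2, P(7)=2, P(8)=4, P(9)=8, P(10)=1, P(11)=9, P(12)=6.
No roots. A degree-2 polynomial over a field with no linear factor is irreducible.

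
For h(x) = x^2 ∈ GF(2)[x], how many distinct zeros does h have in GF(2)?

Evaluate at each of the 2 elements of GF(2):
h(0) = 0 → root; h(1) = 1.
Roots: {0}.

1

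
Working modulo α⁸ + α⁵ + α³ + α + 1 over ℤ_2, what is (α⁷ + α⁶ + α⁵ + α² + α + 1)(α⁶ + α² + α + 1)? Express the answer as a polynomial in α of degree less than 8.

α^6 + α^5 + α^4 + α^3 + α

Multiply in ℤ_2[α]: (α⁷ + α⁶ + α⁵ + α² + α + 1)·(α⁶ + α² + α + 1) = α¹³ + α¹² + α¹¹ + α⁹ + α⁸ + α⁶ + α⁵ + α⁴ + α² + 1.
Reduce using α⁸ ≡ α⁵ + α³ + α + 1 (mod α⁸ + α⁵ + α³ + α + 1).
Reduced: α⁶ + α⁵ + α⁴ + α³ + α.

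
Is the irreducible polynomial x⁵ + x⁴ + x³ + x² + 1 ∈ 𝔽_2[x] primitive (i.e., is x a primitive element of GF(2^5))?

Write f(x) = x⁵ + x⁴ + x³ + x² + 1.
|GF(2^5)^×| = 2^5 − 1 = 31. Prime factorization: 31 = 31.
f is primitive ⇔ x has order 31 in GF(2)[x]/(f), i.e. x^(31/q) ≠ 1 for each prime q | 31.
x^(1) mod f = x.
None equal 1, so x has full order 31; f is primitive.

Yes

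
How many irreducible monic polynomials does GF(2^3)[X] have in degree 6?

Gauss's count: N_{8}(6) = (1/6) Σ_{d|6} μ(6/d)·8^d.
Divisors of 6: 1, 2, 3, 6; μ(6/d) for each: 1, -1, -1, 1.
Σ = 8^1 − 8^2 − 8^3 + 8^6 = 261576.
N = 261576/6 = 43596.

43596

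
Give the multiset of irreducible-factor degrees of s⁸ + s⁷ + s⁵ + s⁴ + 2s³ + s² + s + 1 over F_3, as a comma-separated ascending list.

Write h(s) = s⁸ + s⁷ + s⁵ + s⁴ + 2s³ + s² + s + 1.
Roots in F_3: h(0) = 1; h(1) = 0 → root; h(2) = 2.
Linear factors from roots: (s + 2).
Complete factorization: h(s) = (s + 2)^3·(s² + 2s + 2)·(s³ + 2s² + 1).
Factor degrees with multiplicity: 1 + 1 + 1 + 2 + 3 = 8.

1, 1, 1, 2, 3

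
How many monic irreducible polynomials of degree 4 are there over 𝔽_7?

By the necklace-counting formula, N_7(4) = (1/4) Σ_{d|4} μ(4/d)·7^d.
Divisors of 4: 1, 2, 4; μ(4/d) for each: 0, -1, 1.
Σ = − 7^2 + 7^4 = 2352.
N = 2352/4 = 588.

588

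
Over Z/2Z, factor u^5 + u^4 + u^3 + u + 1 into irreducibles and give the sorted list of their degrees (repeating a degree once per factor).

5

Write g(u) = u^5 + u^4 + u^3 + u + 1.
Roots in Z/2Z: g(0) = 1; g(1) = 1.
Complete factorization: g(u) = (u^5 + u^4 + u^3 + u + 1).
Factor degrees with multiplicity: 5 = 5.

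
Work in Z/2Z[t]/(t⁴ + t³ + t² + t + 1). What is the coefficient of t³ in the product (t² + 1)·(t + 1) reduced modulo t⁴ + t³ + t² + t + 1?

1

Multiply in Z/2Z[t]: (t² + 1)·(t + 1) = t³ + t² + t + 1.
Reduced: t³ + t² + t + 1.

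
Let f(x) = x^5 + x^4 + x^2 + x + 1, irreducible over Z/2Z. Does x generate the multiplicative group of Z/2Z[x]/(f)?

Yes

|GF(2^5)^×| = 2^5 − 1 = 31. Prime factorization: 31 = 31.
f is primitive ⇔ x has order 31 in GF(2)[x]/(f), i.e. x^(31/q) ≠ 1 for each prime q | 31.
x^(1) mod f = x.
None equal 1, so x has full order 31; f is primitive.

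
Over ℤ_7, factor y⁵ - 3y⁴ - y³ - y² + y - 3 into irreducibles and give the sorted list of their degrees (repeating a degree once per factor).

Write h(y) = y⁵ - 3y⁴ - y³ - y² + y - 3.
Complete factorization: h(y) = (y⁵ - 3y⁴ - y³ - y² + y - 3).
Factor degrees with multiplicity: 5 = 5.

5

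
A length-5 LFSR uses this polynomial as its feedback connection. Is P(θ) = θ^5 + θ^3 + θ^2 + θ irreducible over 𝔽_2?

Check for roots in 𝔽_2: P(0) = 0 → root; P(1) = 0 → root.
P(0) = 0, so (θ) divides P(θ); P is reducible.

No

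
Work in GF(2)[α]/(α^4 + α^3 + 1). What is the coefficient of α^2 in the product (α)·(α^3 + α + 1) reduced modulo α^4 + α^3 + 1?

1

Multiply in GF(2)[α]: (α)·(α^3 + α + 1) = α^4 + α^2 + α.
Reduce using α^4 ≡ α^3 + 1 (mod α^4 + α^3 + 1).
Reduced: α^3 + α^2 + α + 1.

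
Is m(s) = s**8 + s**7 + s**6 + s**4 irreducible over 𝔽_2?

Check for roots in 𝔽_2: m(0) = 0 → root; m(1) = 0 → root.
m(0) = 0, so (s) divides m(s); m is reducible.

No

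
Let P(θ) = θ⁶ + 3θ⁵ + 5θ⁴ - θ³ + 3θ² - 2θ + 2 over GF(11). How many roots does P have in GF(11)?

5

Evaluate at each of the 11 elements of GF(11):
P(0) = 2; P(1) = 0 → root; P(2) = 0 → root; P(3) = 0 → root; P(4) = 0 → root; P(5) = 6; P(6) = 6; P(7) = 6; P(8) = 5; P(9) = 8; P(10) = 0 → root.
Roots: {1, 2, 3, 4, 10}.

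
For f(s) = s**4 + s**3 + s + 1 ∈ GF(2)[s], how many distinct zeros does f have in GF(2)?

Evaluate at each of the 2 elements of GF(2):
f(0) = 1; f(1) = 0 → root.
Roots: {1}.

1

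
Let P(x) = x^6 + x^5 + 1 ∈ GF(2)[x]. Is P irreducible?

Check for roots in GF(2): P(0) = 1; P(1) = 1.
No roots, so no linear factors.
Monic irreducibles of degree 2 over GF(2): x^2 + x + 1.
None of them divide P (all give nonzero remainder).
Monic irreducibles of degree 3 over GF(2): x^3 + x + 1, x^3 + x^2 + 1.
None of them divide P (all give nonzero remainder).
No irreducible factor of degree ≤ 3 exists, so P is irreducible over GF(2).

Yes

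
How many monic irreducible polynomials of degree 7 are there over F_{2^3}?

Gauss's count: N_{8}(7) = (1/7) Σ_{d|7} μ(7/d)·8^d.
Divisors of 7: 1, 7; μ(7/d) for each: -1, 1.
Σ = − 8^1 + 8^7 = 2097144.
N = 2097144/7 = 299592.

299592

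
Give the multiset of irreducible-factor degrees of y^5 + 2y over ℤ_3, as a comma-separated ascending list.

Write h(y) = y^5 + 2y.
Roots in ℤ_3: h(0) = 0 → root; h(1) = 0 → root; h(2) = 0 → root.
Linear factors from roots: (y), (y + 2), (y + 1).
Complete factorization: h(y) = (y)·(y + 1)·(y + 2)·(y^2 + 1).
Factor degrees with multiplicity: 1 + 1 + 1 + 2 = 5.

1, 1, 1, 2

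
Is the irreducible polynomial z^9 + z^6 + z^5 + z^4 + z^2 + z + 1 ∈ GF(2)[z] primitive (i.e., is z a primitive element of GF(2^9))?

Yes

Write f(z) = z^9 + z^6 + z^5 + z^4 + z^2 + z + 1.
|GF(2^9)^×| = 2^9 − 1 = 511. Prime factorization: 511 = 7·73.
f is primitive ⇔ z has order 511 in GF(2)[z]/(f), i.e. z^(511/q) ≠ 1 for each prime q | 511.
z^(73) mod f = z^8 + z^7 + z^6 + z^3 + z^2 + 1.
z^(7) mod f = z^7.
None equal 1, so z has full order 511; f is primitive.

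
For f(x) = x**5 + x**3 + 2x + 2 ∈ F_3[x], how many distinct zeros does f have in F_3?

Evaluate at each of the 3 elements of F_3:
f(0) = 2; f(1) = 0 → root; f(2) = 1.
Roots: {1}.

1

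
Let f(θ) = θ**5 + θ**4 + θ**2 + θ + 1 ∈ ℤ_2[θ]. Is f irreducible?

Yes

Check for roots in ℤ_2: f(0) = 1; f(1) = 1.
No roots, so no linear factors.
Monic irreducibles of degree 2 over GF(2): θ**2 + θ + 1.
None of them divide f (all give nonzero remainder).
No irreducible factor of degree ≤ 2 exists, so f is irreducible over GF(2).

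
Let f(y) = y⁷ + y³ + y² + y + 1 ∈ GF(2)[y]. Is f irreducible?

Yes

Check for roots in GF(2): f(0) = 1; f(1) = 1.
No roots, so no linear factors.
Monic irreducibles of degree 2 over GF(2): y² + y + 1.
None of them divide f (all give nonzero remainder).
Monic irreducibles of degree 3 over GF(2): y³ + y + 1, y³ + y² + 1.
None of them divide f (all give nonzero remainder).
No irreducible factor of degree ≤ 3 exists, so f is irreducible over GF(2).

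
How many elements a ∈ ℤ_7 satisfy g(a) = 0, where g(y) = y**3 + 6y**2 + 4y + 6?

3

Evaluate at each of the 7 elements of ℤ_7:
g(0) = 6; g(1) = 3; g(2) = 4; g(3) = 1; g(4) = 0 → root; g(5) = 0 → root; g(6) = 0 → root.
Roots: {4, 5, 6}.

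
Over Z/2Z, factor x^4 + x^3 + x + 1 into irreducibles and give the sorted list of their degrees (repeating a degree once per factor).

1, 1, 2

Write h(x) = x^4 + x^3 + x + 1.
Roots in Z/2Z: h(0) = 1; h(1) = 0 → root.
Linear factors from roots: (x + 1).
Complete factorization: h(x) = (x + 1)^2·(x^2 + x + 1).
Factor degrees with multiplicity: 1 + 1 + 2 = 4.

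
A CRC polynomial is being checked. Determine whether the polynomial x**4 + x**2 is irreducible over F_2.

No

Write h(x) = x**4 + x**2.
Check for roots in F_2: h(0) = 0 → root; h(1) = 0 → root.
h(0) = 0, so (x) divides h(x); h is reducible.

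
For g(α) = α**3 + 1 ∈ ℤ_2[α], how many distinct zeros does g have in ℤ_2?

Evaluate at each of the 2 elements of ℤ_2:
g(0) = 1; g(1) = 0 → root.
Roots: {1}.

1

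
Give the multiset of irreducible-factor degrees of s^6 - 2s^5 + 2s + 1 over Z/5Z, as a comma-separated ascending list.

Write h(s) = s^6 - 2s^5 + 2s + 1.
Roots in Z/5Z: h(0) = 1; h(1) = 2; h(2) = 0 → root; h(3) = 0 → root; h(4) = 2.
Linear factors from roots: (s - 2), (s + 2).
Complete factorization: h(s) = (s - 2)·(s + 2)^5.
Factor degrees with multiplicity: 1 + 1 + 1 + 1 + 1 + 1 = 6.

1, 1, 1, 1, 1, 1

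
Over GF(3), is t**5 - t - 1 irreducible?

Yes

Write f(t) = t**5 - t - 1.
Check for roots in GF(3): f(0) = 2; f(1) = 2; f(2) = 2.
No roots, so no linear factors.
Monic irreducibles of degree 2 over GF(3): t**2 + 1, t**2 + t - 1, t**2 - t - 1.
None of them divide f (all give nonzero remainder).
No irreducible factor of degree ≤ 2 exists, so f is irreducible over GF(3).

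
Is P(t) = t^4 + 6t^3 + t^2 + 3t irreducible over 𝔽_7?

Check for roots in 𝔽_7: P(0) = 0 → root; P(1) = 4; P(2) = 4; P(3) = 2; P(4) = 3; P(5) = 1; P(6) = 0 → root.
P(0) = 0, so (t) divides P(t); P is reducible.

No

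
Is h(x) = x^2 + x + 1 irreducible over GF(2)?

Check for roots in GF(2): h(0) = 1; h(1) = 1.
No roots. A degree-2 polynomial over a field with no linear factor is irreducible.

Yes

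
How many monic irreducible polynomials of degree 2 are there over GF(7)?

21

Gauss's count: N_{7}(2) = (1/2) Σ_{d|2} μ(2/d)·7^d.
Divisors of 2: 1, 2; μ(2/d) for each: -1, 1.
Σ = − 7^1 + 7^2 = 42.
N = 42/2 = 21.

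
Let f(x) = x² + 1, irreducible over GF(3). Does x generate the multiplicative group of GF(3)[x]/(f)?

No

|GF(3^2)^×| = 3^2 − 1 = 8. Prime factorization: 8 = 2^3.
f is primitive ⇔ x has order 8 in GF(3)[x]/(f), i.e. x^(8/q) ≠ 1 for each prime q | 8.
x^(4) mod f = 1
Since x^(4) = 1, the order of x divides 4 < 8; not primitive.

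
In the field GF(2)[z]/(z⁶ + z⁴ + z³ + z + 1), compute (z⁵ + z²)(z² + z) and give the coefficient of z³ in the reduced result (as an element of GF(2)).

0

Multiply in GF(2)[z]: (z⁵ + z²)·(z² + z) = z⁷ + z⁶ + z⁴ + z³.
Reduce using z⁶ ≡ z⁴ + z³ + z + 1 (mod z⁶ + z⁴ + z³ + z + 1).
Reduced: z⁵ + z⁴ + z² + 1.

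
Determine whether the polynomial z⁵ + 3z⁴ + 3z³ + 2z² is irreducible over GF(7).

Write g(z) = z⁵ + 3z⁴ + 3z³ + 2z².
Check for roots in GF(7): g(0) = 0 → root; g(1) = 2; g(2) = 0 → root; g(3) = 4; g(4) = 0 → root; g(5) = 0 → root; g(6) = 1.
g(0) = 0, so (z) divides g(z); g is reducible.

No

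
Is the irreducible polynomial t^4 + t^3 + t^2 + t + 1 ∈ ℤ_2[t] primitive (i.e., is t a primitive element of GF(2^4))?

No

Write f(t) = t^4 + t^3 + t^2 + t + 1.
|GF(2^4)^×| = 2^4 − 1 = 15. Prime factorization: 15 = 3·5.
f is primitive ⇔ t has order 15 in GF(2)[t]/(f), i.e. t^(15/q) ≠ 1 for each prime q | 15.
t^(5) mod f = 1
t^(3) mod f = t^3.
Since t^(5) = 1, the order of t divides 5 < 15; not primitive.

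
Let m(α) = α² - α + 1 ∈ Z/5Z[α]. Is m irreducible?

Yes

Check for roots in Z/5Z: m(0) = 1; m(1) = 1; m(2) = 3; m(3) = 2; m(4) = 3.
No roots. A degree-2 polynomial over a field with no linear factor is irreducible.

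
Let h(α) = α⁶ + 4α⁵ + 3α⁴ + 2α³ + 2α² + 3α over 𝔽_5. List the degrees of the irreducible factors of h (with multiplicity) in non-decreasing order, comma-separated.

Roots in 𝔽_5: h(0) = 0 → root; h(1) = 0 → root; h(2) = 0 → root; h(3) = 0 → root; h(4) = 2.
Linear factors from roots: (α), (α + 4), (α + 3), (α + 2).
Complete factorization: h(α) = (α)·(α + 2)·(α + 3)·(α + 4)·(α² + 2).
Factor degrees with multiplicity: 1 + 1 + 1 + 1 + 2 = 6.

1, 1, 1, 1, 2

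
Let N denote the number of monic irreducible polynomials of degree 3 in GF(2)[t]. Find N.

2

x^(2^3) − x is the product of all monic irreducibles of degree dividing 3; Möbius inversion gives N = (1/3) Σ μ(3/d)·2^d.
Divisors of 3: 1, 3; μ(3/d) for each: -1, 1.
Σ = − 2^1 + 2^3 = 6.
N = 6/3 = 2.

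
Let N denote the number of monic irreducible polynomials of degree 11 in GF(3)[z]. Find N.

16104

Gauss's count: N_{3}(11) = (1/11) Σ_{d|11} μ(11/d)·3^d.
Divisors of 11: 1, 11; μ(11/d) for each: -1, 1.
Σ = − 3^1 + 3^11 = 177144.
N = 177144/11 = 16104.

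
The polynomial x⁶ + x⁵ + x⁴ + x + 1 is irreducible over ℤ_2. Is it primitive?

Yes

Write f(x) = x⁶ + x⁵ + x⁴ + x + 1.
|GF(2^6)^×| = 2^6 − 1 = 63. Prime factorization: 63 = 3^2·7.
f is primitive ⇔ x has order 63 in GF(2)[x]/(f), i.e. x^(63/q) ≠ 1 for each prime q | 63.
x^(21) mod f = x⁴ + x³ + 1.
x^(9) mod f = x⁵ + x² + x + 1.
None equal 1, so x has full order 63; f is primitive.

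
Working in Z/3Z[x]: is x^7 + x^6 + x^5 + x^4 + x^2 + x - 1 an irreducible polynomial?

Write f(x) = x^7 + x^6 + x^5 + x^4 + x^2 + x - 1.
Check for roots in Z/3Z: f(0) = 2; f(1) = 2; f(2) = 2.
No roots, so no linear factors.
Monic irreducibles of degree 2 over GF(3): x^2 + 1, x^2 + x - 1, x^2 - x - 1.
None of them divide f (all give nonzero remainder).
Degree-3 irreducible divisors: test the 8 monic irreducibles of degree 3 over GF(3).
None of them divide f (all give nonzero remainder).
No irreducible factor of degree ≤ 3 exists, so f is irreducible over GF(3).

Yes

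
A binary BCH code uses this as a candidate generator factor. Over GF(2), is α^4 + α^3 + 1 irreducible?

Yes

Write g(α) = α^4 + α^3 + 1.
Check for roots in GF(2): g(0) = 1; g(1) = 1.
No roots, so no linear factors.
Monic irreducibles of degree 2 over GF(2): α^2 + α + 1.
None of them divide g (all give nonzero remainder).
No irreducible factor of degree ≤ 2 exists, so g is irreducible over GF(2).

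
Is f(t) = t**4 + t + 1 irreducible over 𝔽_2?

Check for roots in 𝔽_2: f(0) = 1; f(1) = 1.
No roots, so no linear factors.
Monic irreducibles of degree 2 over GF(2): t**2 + t + 1.
None of them divide f (all give nonzero remainder).
No irreducible factor of degree ≤ 2 exists, so f is irreducible over GF(2).

Yes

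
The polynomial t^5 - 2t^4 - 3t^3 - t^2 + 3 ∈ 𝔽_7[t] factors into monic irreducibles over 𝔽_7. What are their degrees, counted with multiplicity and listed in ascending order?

Write g(t) = t^5 - 2t^4 - 3t^3 - t^2 + 3.
Complete factorization: g(t) = (t^5 - 2t^4 - 3t^3 - t^2 + 3).
Factor degrees with multiplicity: 5 = 5.

5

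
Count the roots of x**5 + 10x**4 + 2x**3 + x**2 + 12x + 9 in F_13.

0

Write P(x) = x**5 + 10x**4 + 2x**3 + x**2 + 12x + 9.
Evaluate at each of the 13 elements of F_13:
P(0) = 9; P(1) = 9; P(2) = 11; P(3) = 4; P(4) = 2; P(5) = 8; P(6) = 4; P(7) = 6; P(8) = 2; P(9) = 7; P(10) = 1; P(11) = 10; P(12) = 5.
No element is a root.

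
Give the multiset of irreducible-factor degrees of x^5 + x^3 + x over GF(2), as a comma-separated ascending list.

1, 2, 2

Write h(x) = x^5 + x^3 + x.
Roots in GF(2): h(0) = 0 → root; h(1) = 1.
Linear factors from roots: (x).
Complete factorization: h(x) = (x)·(x^2 + x + 1)^2.
Factor degrees with multiplicity: 1 + 2 + 2 = 5.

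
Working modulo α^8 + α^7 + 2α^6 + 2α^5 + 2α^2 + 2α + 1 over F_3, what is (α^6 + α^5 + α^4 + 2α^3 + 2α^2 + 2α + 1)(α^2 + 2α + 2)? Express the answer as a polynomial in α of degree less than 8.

2α^7 + α^5 + 2α^4 + α^3 + α^2 + α + 1

Multiply in F_3[α]: (α^6 + α^5 + α^4 + 2α^3 + 2α^2 + 2α + 1)·(α^2 + 2α + 2) = α^8 + 2α^6 + 2α^4 + α^3 + 2.
Reduce using α^8 ≡ 2α^7 + α^6 + α^5 + α^2 + α + 2 (mod α^8 + α^7 + 2α^6 + 2α^5 + 2α^2 + 2α + 1).
Reduced: 2α^7 + α^5 + 2α^4 + α^3 + α^2 + α + 1.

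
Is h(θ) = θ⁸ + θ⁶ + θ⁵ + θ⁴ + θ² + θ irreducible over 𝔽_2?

No

Check for roots in 𝔽_2: h(0) = 0 → root; h(1) = 0 → root.
h(0) = 0, so (θ) divides h(θ); h is reducible.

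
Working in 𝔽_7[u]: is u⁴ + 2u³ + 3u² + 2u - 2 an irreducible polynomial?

Write g(u) = u⁴ + 2u³ + 3u² + 2u - 2.
Check for roots in 𝔽_7: g(0) = 5; g(1) = 6; g(2) = 4; g(3) = 5; g(4) = 4; g(5) = 6; g(6) = 5.
No roots, so no linear factors.
Degree-2 irreducible divisors: test the 21 monic irreducibles of degree 2 over GF(7).
None of them divide g (all give nonzero remainder).
No irreducible factor of degree ≤ 2 exists, so g is irreducible over GF(7).

Yes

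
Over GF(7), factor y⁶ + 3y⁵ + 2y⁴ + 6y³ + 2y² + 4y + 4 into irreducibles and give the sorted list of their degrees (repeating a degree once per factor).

Write h(y) = y⁶ + 3y⁵ + 2y⁴ + 6y³ + 2y² + 4y + 4.
Complete factorization: h(y) = (y⁶ + 3y⁵ + 2y⁴ + 6y³ + 2y² + 4y + 4).
Factor degrees with multiplicity: 6 = 6.

6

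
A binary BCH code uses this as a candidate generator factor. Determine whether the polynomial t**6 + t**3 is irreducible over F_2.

Write g(t) = t**6 + t**3.
Check for roots in F_2: g(0) = 0 → root; g(1) = 0 → root.
g(0) = 0, so (t) divides g(t); g is reducible.

No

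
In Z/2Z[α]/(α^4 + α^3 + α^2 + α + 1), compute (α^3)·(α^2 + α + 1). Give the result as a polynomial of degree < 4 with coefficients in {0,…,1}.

α^2 + α

Multiply in Z/2Z[α]: (α^3)·(α^2 + α + 1) = α^5 + α^4 + α^3.
Reduce using α^4 ≡ α^3 + α^2 + α + 1 (mod α^4 + α^3 + α^2 + α + 1).
Reduced: α^2 + α.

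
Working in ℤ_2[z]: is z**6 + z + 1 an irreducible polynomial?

Write f(z) = z**6 + z + 1.
Check for roots in ℤ_2: f(0) = 1; f(1) = 1.
No roots, so no linear factors.
Monic irreducibles of degree 2 over GF(2): z**2 + z + 1.
None of them divide f (all give nonzero remainder).
Monic irreducibles of degree 3 over GF(2): z**3 + z + 1, z**3 + z**2 + 1.
None of them divide f (all give nonzero remainder).
No irreducible factor of degree ≤ 3 exists, so f is irreducible over GF(2).

Yes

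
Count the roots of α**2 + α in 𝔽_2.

Write f(α) = α**2 + α.
Evaluate at each of the 2 elements of 𝔽_2:
f(0) = 0 → root; f(1) = 0 → root.
Roots: {0, 1}.

2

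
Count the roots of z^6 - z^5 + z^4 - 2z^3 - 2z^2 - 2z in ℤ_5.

Write f(z) = z^6 - z^5 + z^4 - 2z^3 - 2z^2 - 2z.
Evaluate at each of the 5 elements of ℤ_5:
f(0) = 0 → root; f(1) = 0 → root; f(2) = 0 → root; f(3) = 4; f(4) = 0 → root.
Roots: {0, 1, 2, 4}.

4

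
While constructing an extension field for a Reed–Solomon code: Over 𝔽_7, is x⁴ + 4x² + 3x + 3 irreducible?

Yes

Write g(x) = x⁴ + 4x² + 3x + 3.
Check for roots in 𝔽_7: g(0) = 3; g(1) = 4; g(2) = 6; g(3) = 3; g(4) = 6; g(5) = 1; g(6) = 5.
No roots, so no linear factors.
Degree-2 irreducible divisors: test the 21 monic irreducibles of degree 2 over GF(7).
None of them divide g (all give nonzero remainder).
No irreducible factor of degree ≤ 2 exists, so g is irreducible over GF(7).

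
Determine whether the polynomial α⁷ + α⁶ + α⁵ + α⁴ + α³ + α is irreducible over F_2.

Write h(α) = α⁷ + α⁶ + α⁵ + α⁴ + α³ + α.
Check for roots in F_2: h(0) = 0 → root; h(1) = 0 → root.
h(0) = 0, so (α) divides h(α); h is reducible.

No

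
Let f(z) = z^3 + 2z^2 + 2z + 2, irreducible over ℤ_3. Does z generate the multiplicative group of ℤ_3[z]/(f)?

No

|GF(3^3)^×| = 3^3 − 1 = 26. Prime factorization: 26 = 2·13.
f is primitive ⇔ z has order 26 in GF(3)[z]/(f), i.e. z^(26/q) ≠ 1 for each prime q | 26.
z^(13) mod f = 1
z^(2) mod f = z^2.
Since z^(13) = 1, the order of z divides 13 < 26; not primitive.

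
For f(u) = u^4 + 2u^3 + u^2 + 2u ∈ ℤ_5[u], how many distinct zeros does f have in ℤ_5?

Evaluate at each of the 5 elements of ℤ_5:
f(0) = 0 → root; f(1) = 1; f(2) = 0 → root; f(3) = 0 → root; f(4) = 3.
Roots: {0, 2, 3}.

3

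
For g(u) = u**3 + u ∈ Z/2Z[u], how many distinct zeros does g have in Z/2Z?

Evaluate at each of the 2 elements of Z/2Z:
g(0) = 0 → root; g(1) = 0 → root.
Roots: {0, 1}.

2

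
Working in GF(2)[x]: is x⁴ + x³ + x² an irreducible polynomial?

No

Write f(x) = x⁴ + x³ + x².
Check for roots in GF(2): f(0) = 0 → root; f(1) = 1.
f(0) = 0, so (x) divides f(x); f is reducible.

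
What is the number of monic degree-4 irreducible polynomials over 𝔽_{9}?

x^(9^4) − x is the product of all monic irreducibles of degree dividing 4; Möbius inversion gives N = (1/4) Σ μ(4/d)·9^d.
Divisors of 4: 1, 2, 4; μ(4/d) for each: 0, -1, 1.
Σ = − 9^2 + 9^4 = 6480.
N = 6480/4 = 1620.

1620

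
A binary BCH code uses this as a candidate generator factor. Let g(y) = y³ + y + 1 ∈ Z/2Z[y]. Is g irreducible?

Check for roots in Z/2Z: g(0) = 1; g(1) = 1.
No roots. A degree-3 polynomial over a field with no linear factor is irreducible.

Yes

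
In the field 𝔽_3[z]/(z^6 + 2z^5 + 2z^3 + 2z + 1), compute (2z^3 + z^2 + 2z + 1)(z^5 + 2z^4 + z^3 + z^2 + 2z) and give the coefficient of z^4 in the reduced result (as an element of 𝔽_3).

1

Multiply in 𝔽_3[z]: (2z^3 + z^2 + 2z + 1)·(z^5 + 2z^4 + z^3 + z^2 + 2z) = 2z^8 + 2z^7 + 2z^5 + 2z^3 + 2z^2 + 2z.
Reduce using z^6 ≡ z^5 + z^3 + z + 2 (mod z^6 + 2z^5 + 2z^3 + 2z + 1).
Reduced: 2z^5 + z^4 + 2z^3 + z^2 + 2z + 2.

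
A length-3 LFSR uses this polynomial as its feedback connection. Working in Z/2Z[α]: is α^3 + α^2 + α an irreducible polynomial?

No

Write g(α) = α^3 + α^2 + α.
Check for roots in Z/2Z: g(0) = 0 → root; g(1) = 1.
g(0) = 0, so (α) divides g(α); g is reducible.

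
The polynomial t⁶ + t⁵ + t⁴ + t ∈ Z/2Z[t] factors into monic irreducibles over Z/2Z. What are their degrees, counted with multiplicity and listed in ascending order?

Write h(t) = t⁶ + t⁵ + t⁴ + t.
Roots in Z/2Z: h(0) = 0 → root; h(1) = 0 → root.
Linear factors from roots: (t), (t + 1).
Complete factorization: h(t) = (t)·(t + 1)^2·(t³ + t² + 1).
Factor degrees with multiplicity: 1 + 1 + 1 + 3 = 6.

1, 1, 1, 3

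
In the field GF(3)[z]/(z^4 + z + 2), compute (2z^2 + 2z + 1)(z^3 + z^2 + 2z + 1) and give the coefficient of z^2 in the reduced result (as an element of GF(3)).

2

Multiply in GF(3)[z]: (2z^2 + 2z + 1)·(z^3 + z^2 + 2z + 1) = 2z^5 + z^4 + z^3 + z^2 + z + 1.
Reduce using z^4 ≡ 2z + 1 (mod z^4 + z + 2).
Reduced: z^3 + 2z^2 + 2z + 2.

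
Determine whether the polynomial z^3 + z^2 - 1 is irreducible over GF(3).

Write f(z) = z^3 + z^2 - 1.
Check for roots in GF(3): f(0) = 2; f(1) = 1; f(2) = 2.
No roots. A degree-3 polynomial over a field with no linear factor is irreducible.

Yes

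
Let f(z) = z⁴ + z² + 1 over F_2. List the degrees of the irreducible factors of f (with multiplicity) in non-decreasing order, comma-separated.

2, 2

Roots in F_2: f(0) = 1; f(1) = 1.
Complete factorization: f(z) = (z² + z + 1)^2.
Factor degrees with multiplicity: 2 + 2 = 4.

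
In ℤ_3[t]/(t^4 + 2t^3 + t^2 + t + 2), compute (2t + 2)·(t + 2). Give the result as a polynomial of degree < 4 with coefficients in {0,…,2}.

Multiply in ℤ_3[t]: (2t + 2)·(t + 2) = 2t^2 + 1.
Reduced: 2t^2 + 1.

2t^2 + 1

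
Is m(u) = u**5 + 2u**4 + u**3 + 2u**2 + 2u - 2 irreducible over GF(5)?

Check for roots in GF(5): m(0) = 3; m(1) = 1; m(2) = 2; m(3) = 4; m(4) = 3.
No roots, so no linear factors.
Degree-2 irreducible divisors: test the 10 monic irreducibles of degree 2 over GF(5).
None of them divide m (all give nonzero remainder).
No irreducible factor of degree ≤ 2 exists, so m is irreducible over GF(5).

Yes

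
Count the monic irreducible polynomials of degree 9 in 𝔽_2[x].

x^(2^9) − x is the product of all monic irreducibles of degree dividing 9; Möbius inversion gives N = (1/9) Σ μ(9/d)·2^d.
Divisors of 9: 1, 3, 9; μ(9/d) for each: 0, -1, 1.
Σ = − 2^3 + 2^9 = 504.
N = 504/9 = 56.

56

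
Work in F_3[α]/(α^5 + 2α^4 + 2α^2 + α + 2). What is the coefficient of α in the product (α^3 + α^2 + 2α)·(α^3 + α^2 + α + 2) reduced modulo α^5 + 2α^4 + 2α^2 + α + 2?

2

Multiply in F_3[α]: (α^3 + α^2 + 2α)·(α^3 + α^2 + α + 2) = α^6 + 2α^5 + α^4 + 2α^3 + α^2 + α.
Reduce using α^5 ≡ α^4 + α^2 + 2α + 1 (mod α^5 + 2α^4 + 2α^2 + α + 2).
Reduced: α^4 + 2α.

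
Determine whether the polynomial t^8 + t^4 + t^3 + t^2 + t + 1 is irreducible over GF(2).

Write g(t) = t^8 + t^4 + t^3 + t^2 + t + 1.
Check for roots in GF(2): g(0) = 1; g(1) = 0 → root.
g(1) = 0, so (t − 1) divides g(t); g is reducible.

No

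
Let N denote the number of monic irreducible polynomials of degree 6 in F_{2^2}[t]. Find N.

670

Gauss's count: N_{4}(6) = (1/6) Σ_{d|6} μ(6/d)·4^d.
Divisors of 6: 1, 2, 3, 6; μ(6/d) for each: 1, -1, -1, 1.
Σ = 4^1 − 4^2 − 4^3 + 4^6 = 4020.
N = 4020/6 = 670.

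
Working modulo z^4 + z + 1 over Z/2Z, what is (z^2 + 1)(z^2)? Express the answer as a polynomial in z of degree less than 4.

Multiply in Z/2Z[z]: (z^2 + 1)·(z^2) = z^4 + z^2.
Reduce using z^4 ≡ z + 1 (mod z^4 + z + 1).
Reduced: z^2 + z + 1.

z^2 + z + 1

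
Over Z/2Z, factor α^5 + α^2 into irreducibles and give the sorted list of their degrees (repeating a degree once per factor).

1, 1, 1, 2

Write f(α) = α^5 + α^2.
Roots in Z/2Z: f(0) = 0 → root; f(1) = 0 → root.
Linear factors from roots: (α), (α + 1).
Complete factorization: f(α) = (α + 1)·(α)^2·(α^2 + α + 1).
Factor degrees with multiplicity: 1 + 1 + 1 + 2 = 5.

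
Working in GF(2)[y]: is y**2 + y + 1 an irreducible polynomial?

Yes

Write P(y) = y**2 + y + 1.
Check for roots in GF(2): P(0) = 1; P(1) = 1.
No roots. A degree-2 polynomial over a field with no linear factor is irreducible.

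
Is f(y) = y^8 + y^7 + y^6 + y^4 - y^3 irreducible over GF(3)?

No

Check for roots in GF(3): f(0) = 0 → root; f(1) = 0 → root; f(2) = 0 → root.
f(0) = 0, so (y) divides f(y); f is reducible.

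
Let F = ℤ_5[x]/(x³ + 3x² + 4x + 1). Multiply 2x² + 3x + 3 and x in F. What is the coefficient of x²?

2

Multiply in ℤ_5[x]: (2x² + 3x + 3)·(x) = 2x³ + 3x² + 3x.
Reduce using x³ ≡ 2x² + x + 4 (mod x³ + 3x² + 4x + 1).
Reduced: 2x² + 3.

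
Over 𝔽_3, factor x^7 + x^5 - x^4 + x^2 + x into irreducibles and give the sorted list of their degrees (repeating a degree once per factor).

Write f(x) = x^7 + x^5 - x^4 + x^2 + x.
Roots in 𝔽_3: f(0) = 0 → root; f(1) = 0 → root; f(2) = 0 → root.
Linear factors from roots: (x), (x - 1), (x + 1).
Complete factorization: f(x) = (x)·(x - 1)·(x + 1)^3·(x^2 + x - 1).
Factor degrees with multiplicity: 1 + 1 + 1 + 1 + 1 + 2 = 7.

1, 1, 1, 1, 1, 2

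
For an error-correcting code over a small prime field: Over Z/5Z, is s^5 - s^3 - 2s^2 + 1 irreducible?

Write f(s) = s^5 - s^3 - 2s^2 + 1.
Check for roots in Z/5Z: f(0) = 1; f(1) = 4; f(2) = 2; f(3) = 4; f(4) = 4.
No roots, so no linear factors.
Degree-2 irreducible divisors: test the 10 monic irreducibles of degree 2 over GF(5).
None of them divide f (all give nonzero remainder).
No irreducible factor of degree ≤ 2 exists, so f is irreducible over GF(5).

Yes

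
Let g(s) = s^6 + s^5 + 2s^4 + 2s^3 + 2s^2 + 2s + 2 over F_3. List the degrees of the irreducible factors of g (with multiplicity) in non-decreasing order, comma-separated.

Roots in F_3: g(0) = 2; g(1) = 0 → root; g(2) = 2.
Linear factors from roots: (s + 2).
Complete factorization: g(s) = (s + 2)·(s^2 + 2s + 2)·(s^3 + 2s + 2).
Factor degrees with multiplicity: 1 + 2 + 3 = 6.

1, 2, 3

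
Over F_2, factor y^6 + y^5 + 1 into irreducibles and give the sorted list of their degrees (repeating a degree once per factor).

6

Write g(y) = y^6 + y^5 + 1.
Roots in F_2: g(0) = 1; g(1) = 1.
Complete factorization: g(y) = (y^6 + y^5 + 1).
Factor degrees with multiplicity: 6 = 6.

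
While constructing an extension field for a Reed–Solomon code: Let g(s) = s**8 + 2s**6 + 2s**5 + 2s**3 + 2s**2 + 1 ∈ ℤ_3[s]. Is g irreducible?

Yes

Check for roots in ℤ_3: g(0) = 1; g(1) = 1; g(2) = 2.
No roots, so no linear factors.
Monic irreducibles of degree 2 over GF(3): s**2 + 1, s**2 + s + 2, s**2 + 2s + 2.
None of them divide g (all give nonzero remainder).
Degree-3 irreducible divisors: test the 8 monic irreducibles of degree 3 over GF(3).
None of them divide g (all give nonzero remainder).
Degree-4 irreducible divisors: test the 18 monic irreducibles of degree 4 over GF(3).
None of them divide g (all give nonzero remainder).
No irreducible factor of degree ≤ 4 exists, so g is irreducible over GF(3).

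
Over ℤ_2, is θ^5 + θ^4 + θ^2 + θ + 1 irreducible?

Yes

Write g(θ) = θ^5 + θ^4 + θ^2 + θ + 1.
Check for roots in ℤ_2: g(0) = 1; g(1) = 1.
No roots, so no linear factors.
Monic irreducibles of degree 2 over GF(2): θ^2 + θ + 1.
None of them divide g (all give nonzero remainder).
No irreducible factor of degree ≤ 2 exists, so g is irreducible over GF(2).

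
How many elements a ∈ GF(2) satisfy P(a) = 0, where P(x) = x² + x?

Evaluate at each of the 2 elements of GF(2):
P(0) = 0 → root; P(1) = 0 → root.
Roots: {0, 1}.

2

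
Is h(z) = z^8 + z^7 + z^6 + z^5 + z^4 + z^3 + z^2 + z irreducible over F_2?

No

Check for roots in F_2: h(0) = 0 → root; h(1) = 0 → root.
h(0) = 0, so (z) divides h(z); h is reducible.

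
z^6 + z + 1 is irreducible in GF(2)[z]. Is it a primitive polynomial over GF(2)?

Write f(z) = z^6 + z + 1.
|GF(2^6)^×| = 2^6 − 1 = 63. Prime factorization: 63 = 3^2·7.
f is primitive ⇔ z has order 63 in GF(2)[z]/(f), i.e. z^(63/q) ≠ 1 for each prime q | 63.
z^(21) mod f = z^5 + z^4 + z^3 + z + 1.
z^(9) mod f = z^4 + z^3.
None equal 1, so z has full order 63; f is primitive.

Yes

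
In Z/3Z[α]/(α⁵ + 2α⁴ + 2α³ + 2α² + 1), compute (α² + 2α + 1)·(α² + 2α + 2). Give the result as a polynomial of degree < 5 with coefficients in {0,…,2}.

Multiply in Z/3Z[α]: (α² + 2α + 1)·(α² + 2α + 2) = α⁴ + α³ + α² + 2.
Reduced: α⁴ + α³ + α² + 2.

α^4 + α^3 + α^2 + 2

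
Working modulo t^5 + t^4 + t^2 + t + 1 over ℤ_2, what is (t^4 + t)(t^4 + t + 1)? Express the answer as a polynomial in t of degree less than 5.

t^4 + t^3 + t^2

Multiply in ℤ_2[t]: (t^4 + t)·(t^4 + t + 1) = t^8 + t^4 + t^2 + t.
Reduce using t^5 ≡ t^4 + t^2 + t + 1 (mod t^5 + t^4 + t^2 + t + 1).
Reduced: t^4 + t^3 + t^2.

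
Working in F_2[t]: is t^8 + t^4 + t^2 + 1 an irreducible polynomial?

Write h(t) = t^8 + t^4 + t^2 + 1.
Check for roots in F_2: h(0) = 1; h(1) = 0 → root.
h(1) = 0, so (t − 1) divides h(t); h is reducible.

No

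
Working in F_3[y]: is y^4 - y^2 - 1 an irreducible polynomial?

Yes

Write m(y) = y^4 - y^2 - 1.
Check for roots in F_3: m(0) = 2; m(1) = 2; m(2) = 2.
No roots, so no linear factors.
Monic irreducibles of degree 2 over GF(3): y^2 + 1, y^2 + y - 1, y^2 - y - 1.
None of them divide m (all give nonzero remainder).
No irreducible factor of degree ≤ 2 exists, so m is irreducible over GF(3).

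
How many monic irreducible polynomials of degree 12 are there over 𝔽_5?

20343700

The number of monic irreducibles of degree 12 over GF(5) is (1/12)·Σ_{d∣12} μ(12/d) 5^d.
Divisors of 12: 1, 2, 3, 4, 6, 12; μ(12/d) for each: 0, 1, 0, -1, -1, 1.
Σ = 5^2 − 5^4 − 5^6 + 5^12 = 244124400.
N = 244124400/12 = 20343700.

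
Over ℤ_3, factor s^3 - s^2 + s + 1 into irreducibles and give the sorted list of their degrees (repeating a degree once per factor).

Write h(s) = s^3 - s^2 + s + 1.
Roots in ℤ_3: h(0) = 1; h(1) = 2; h(2) = 1.
Complete factorization: h(s) = (s^3 - s^2 + s + 1).
Factor degrees with multiplicity: 3 = 3.

3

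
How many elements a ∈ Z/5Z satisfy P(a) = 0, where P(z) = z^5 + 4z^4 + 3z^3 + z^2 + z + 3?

Evaluate at each of the 5 elements of Z/5Z:
P(0) = 3; P(1) = 3; P(2) = 4; P(3) = 3; P(4) = 3.
No element is a root.

0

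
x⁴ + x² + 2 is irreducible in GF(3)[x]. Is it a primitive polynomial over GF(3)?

Write f(x) = x⁴ + x² + 2.
|GF(3^4)^×| = 3^4 − 1 = 80. Prime factorization: 80 = 2^4·5.
f is primitive ⇔ x has order 80 in GF(3)[x]/(f), i.e. x^(80/q) ≠ 1 for each prime q | 80.
x^(40) mod f = 2.
x^(16) mod f = 1
Since x^(16) = 1, the order of x divides 16 < 80; not primitive.

No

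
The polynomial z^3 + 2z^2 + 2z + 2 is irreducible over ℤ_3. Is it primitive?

Write f(z) = z^3 + 2z^2 + 2z + 2.
|GF(3^3)^×| = 3^3 − 1 = 26. Prime factorization: 26 = 2·13.
f is primitive ⇔ z has order 26 in GF(3)[z]/(f), i.e. z^(26/q) ≠ 1 for each prime q | 26.
z^(13) mod f = 1
z^(2) mod f = z^2.
Since z^(13) = 1, the order of z divides 13 < 26; not primitive.

No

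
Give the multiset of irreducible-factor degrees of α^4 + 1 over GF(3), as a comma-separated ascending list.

2, 2

Write h(α) = α^4 + 1.
Roots in GF(3): h(0) = 1; h(1) = 2; h(2) = 2.
Complete factorization: h(α) = (α^2 + α - 1)·(α^2 - α - 1).
Factor degrees with multiplicity: 2 + 2 = 4.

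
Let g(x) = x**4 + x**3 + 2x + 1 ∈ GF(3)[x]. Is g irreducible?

Yes

Check for roots in GF(3): g(0) = 1; g(1) = 2; g(2) = 2.
No roots, so no linear factors.
Monic irreducibles of degree 2 over GF(3): x**2 + 1, x**2 + x + 2, x**2 + 2x + 2.
None of them divide g (all give nonzero remainder).
No irreducible factor of degree ≤ 2 exists, so g is irreducible over GF(3).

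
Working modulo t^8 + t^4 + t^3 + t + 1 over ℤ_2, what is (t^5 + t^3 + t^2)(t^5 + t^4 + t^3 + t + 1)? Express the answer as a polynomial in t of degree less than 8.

Multiply in ℤ_2[t]: (t^5 + t^3 + t^2)·(t^5 + t^4 + t^3 + t + 1) = t^10 + t^9 + t^6 + t^4 + t^2.
Reduce using t^8 ≡ t^4 + t^3 + t + 1 (mod t^8 + t^4 + t^3 + t + 1).
Reduced: t^3 + t^2 + t.

t^3 + t^2 + t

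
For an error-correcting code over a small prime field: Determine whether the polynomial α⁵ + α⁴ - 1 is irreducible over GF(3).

Write P(α) = α⁵ + α⁴ - 1.
Check for roots in GF(3): P(0) = 2; P(1) = 1; P(2) = 2.
No roots, so no linear factors.
Monic irreducibles of degree 2 over GF(3): α² + 1, α² + α - 1, α² - α - 1.
None of them divide P (all give nonzero remainder).
No irreducible factor of degree ≤ 2 exists, so P is irreducible over GF(3).

Yes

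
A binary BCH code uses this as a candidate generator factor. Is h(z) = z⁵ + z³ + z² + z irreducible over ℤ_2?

No

Check for roots in ℤ_2: h(0) = 0 → root; h(1) = 0 → root.
h(0) = 0, so (z) divides h(z); h is reducible.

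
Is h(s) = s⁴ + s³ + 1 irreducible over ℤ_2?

Check for roots in ℤ_2: h(0) = 1; h(1) = 1.
No roots, so no linear factors.
Monic irreducibles of degree 2 over GF(2): s² + s + 1.
None of them divide h (all give nonzero remainder).
No irreducible factor of degree ≤ 2 exists, so h is irreducible over GF(2).

Yes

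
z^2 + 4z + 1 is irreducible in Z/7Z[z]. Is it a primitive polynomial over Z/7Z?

No

Write f(z) = z^2 + 4z + 1.
|GF(7^2)^×| = 7^2 − 1 = 48. Prime factorization: 48 = 2^4·3.
f is primitive ⇔ z has order 48 in GF(7)[z]/(f), i.e. z^(48/q) ≠ 1 for each prime q | 48.
z^(24) mod f = 1
z^(16) mod f = 1
Since z^(24) = 1, the order of z divides 24 < 48; not primitive.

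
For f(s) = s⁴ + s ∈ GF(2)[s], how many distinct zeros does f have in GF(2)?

Evaluate at each of the 2 elements of GF(2):
f(0) = 0 → root; f(1) = 0 → root.
Roots: {0, 1}.

2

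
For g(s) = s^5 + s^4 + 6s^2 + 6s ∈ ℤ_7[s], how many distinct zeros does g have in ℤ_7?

Evaluate at each of the 7 elements of ℤ_7:
g(0) = 0 → root; g(1) = 0 → root; g(2) = 0 → root; g(3) = 4; g(4) = 0 → root; g(5) = 3; g(6) = 0 → root.
Roots: {0, 1, 2, 4, 6}.

5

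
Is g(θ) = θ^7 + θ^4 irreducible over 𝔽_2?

No

Check for roots in 𝔽_2: g(0) = 0 → root; g(1) = 0 → root.
g(0) = 0, so (θ) divides g(θ); g is reducible.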